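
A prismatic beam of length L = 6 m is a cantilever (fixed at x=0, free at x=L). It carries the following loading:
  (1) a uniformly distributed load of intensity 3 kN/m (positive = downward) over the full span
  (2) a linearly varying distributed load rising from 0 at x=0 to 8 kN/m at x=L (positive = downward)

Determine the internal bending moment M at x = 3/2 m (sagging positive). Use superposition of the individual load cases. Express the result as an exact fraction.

M(3/2) = -729/8 kN·m

Load 1 — uniform load w=3 kN/m over full span:
  M_1 = -w(L-x)²/2 = -3·(6-(3/2))²/2 = -243/8 kN·m
Load 2 — triangular load w₀=8 kN/m (0→w₀ over full span):
  M_2 = w₀Lx/2 - w₀L²/3 - w₀x³/(6L) = 8·6·(3/2)/2 - 8·6²/3 - 8·(3/2)³/(6·6) = -243/4 kN·m
Superposition: M = Σ M_i = -729/8 kN·m ≈ -91.125000 kN·m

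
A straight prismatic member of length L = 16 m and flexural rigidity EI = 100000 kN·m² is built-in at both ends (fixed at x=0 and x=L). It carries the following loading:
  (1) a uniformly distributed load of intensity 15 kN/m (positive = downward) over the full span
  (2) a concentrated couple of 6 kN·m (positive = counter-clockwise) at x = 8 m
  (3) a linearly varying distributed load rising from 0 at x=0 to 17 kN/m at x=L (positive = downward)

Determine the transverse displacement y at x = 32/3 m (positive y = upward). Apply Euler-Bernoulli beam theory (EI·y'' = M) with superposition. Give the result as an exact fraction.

Load 1 — uniform load w=15 kN/m over full span:
  y_1 = -wx²(L-x)²/(24EI) = -15·(32/3)²·(16-(32/3))²/(24·100000) = -1024/50625 m
Load 2 — applied couple M₀=6 kN·m at a=8 m (b=L-a=8):
  y_2 = (R_Ax³/6 - M_Ax²/2 - M₀(x-a)²/2)/EI  [x>a] with R_A=9/16, M_A=3/2 = ((9/16)·(32/3)³/6 - (3/2)·(32/3)²/2 - 6·((32/3)-8)²/2)/100000 = 2/28125 m
Load 3 — triangular load w₀=17 kN/m (0→w₀ over full span):
  y_3 = -w₀x²(L-x)²(x+2L)/(120LEI) = -17·(32/3)²·(16-(32/3))²·((32/3)+2·16)/(120·16·100000) = -139264/11390625 m
Superposition: y = Σ y_i = -368854/11390625 m ≈ -0.032382 m

y(32/3) = -368854/11390625 m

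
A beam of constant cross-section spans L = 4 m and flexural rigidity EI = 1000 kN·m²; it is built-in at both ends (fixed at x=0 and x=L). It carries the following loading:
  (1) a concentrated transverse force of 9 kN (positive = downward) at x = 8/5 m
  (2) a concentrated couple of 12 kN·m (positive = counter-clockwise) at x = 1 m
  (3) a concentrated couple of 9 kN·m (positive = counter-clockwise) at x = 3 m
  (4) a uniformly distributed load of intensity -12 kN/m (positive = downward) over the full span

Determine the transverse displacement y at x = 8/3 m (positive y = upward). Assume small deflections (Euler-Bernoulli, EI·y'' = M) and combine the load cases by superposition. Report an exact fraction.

Load 1 — point force P=9 kN at a=8/5 m (b=L-a=12/5):
  y_1 = -Pa²(L-x)²(3bL-(3b+a)(L-x))/(6L³EI)  [x>a] = -9·(8/5)²·(4-(8/3))²·(3·(12/5)·4-(3·(12/5)+(8/5))·(4-(8/3)))/(6·4³·1000) = -256/140625 m
Load 2 — applied couple M₀=12 kN·m at a=1 m (b=L-a=3):
  y_2 = (R_Ax³/6 - M_Ax²/2 - M₀(x-a)²/2)/EI  [x>a] with R_A=27/8, M_A=-9/4 = ((27/8)·(8/3)³/6 - (-9/4)·(8/3)²/2 - 12·((8/3)-1)²/2)/1000 = 1/500 m
Load 3 — applied couple M₀=9 kN·m at a=3 m (b=L-a=1):
  y_3 = (R_Ax³/6 - M_Ax²/2)/EI  [x≤a] with R_A=81/32, M_A=45/16 = ((81/32)·(8/3)³/6 - (45/16)·(8/3)²/2)/1000 = -1/500 m
Load 4 — uniform load w=-12 kN/m over full span:
  y_4 = -wx²(L-x)²/(24EI) = -(-12)·(8/3)²·(4-(8/3))²/(24·1000) = 64/10125 m
Superposition: y = Σ y_i = 5696/1265625 m ≈ 0.004501 m

y(8/3) = 5696/1265625 m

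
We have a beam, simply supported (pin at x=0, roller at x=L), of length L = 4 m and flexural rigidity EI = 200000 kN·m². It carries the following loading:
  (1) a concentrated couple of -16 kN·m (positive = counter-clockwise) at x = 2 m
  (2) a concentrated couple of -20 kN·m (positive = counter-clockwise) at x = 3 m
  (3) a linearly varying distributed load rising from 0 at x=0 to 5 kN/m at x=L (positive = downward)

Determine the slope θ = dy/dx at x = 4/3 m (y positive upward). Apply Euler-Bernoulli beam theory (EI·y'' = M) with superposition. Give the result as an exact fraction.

Load 1 — applied couple M₀=-16 kN·m at a=2 m (b=L-a=2):
  θ_1 = (M₀x²/(2L)+C₁)/EI  [x≤a] with C₁=M₀(3b²-L²)/(6L)=8/3 = ((-16)·(4/3)²/(2·4)+(8/3))/200000 = -1/225000 rad
Load 2 — applied couple M₀=-20 kN·m at a=3 m (b=L-a=1):
  θ_2 = (M₀x²/(2L)+C₁)/EI  [x≤a] with C₁=M₀(3b²-L²)/(6L)=65/6 = ((-20)·(4/3)²/(2·4)+(65/6))/200000 = 23/720000 rad
Load 3 — triangular load w₀=5 kN/m (0→w₀ over full span):
  θ_3 = -w₀(7L⁴-30L²x²+15x⁴)/(360LEI) = -5·(7·4⁴-30·4²·(4/3)²+15·(4/3)⁴)/(360·4·200000) = -13/759375 rad
Superposition: θ = Σ θ_i = 1009/97200000 rad ≈ 0.000010 rad

θ(4/3) = 1009/97200000 rad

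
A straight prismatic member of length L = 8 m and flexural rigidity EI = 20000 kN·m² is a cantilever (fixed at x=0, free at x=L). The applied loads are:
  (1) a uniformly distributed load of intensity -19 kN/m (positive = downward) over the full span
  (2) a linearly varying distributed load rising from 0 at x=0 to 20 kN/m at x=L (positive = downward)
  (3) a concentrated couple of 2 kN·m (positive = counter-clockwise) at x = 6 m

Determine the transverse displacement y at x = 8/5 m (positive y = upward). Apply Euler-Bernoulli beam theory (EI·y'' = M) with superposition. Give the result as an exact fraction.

y(8/5) = 18602/1953125 m

Load 1 — uniform load w=-19 kN/m over full span:
  y_1 = -wx²(x²-4Lx+6L²)/(24EI) = -(-19)·(8/5)²·((8/5)²-4·8·(8/5)+6·8²)/(24·20000) = 39824/1171875 m
Load 2 — triangular load w₀=20 kN/m (0→w₀ over full span):
  y_2 = (w₀Lx³/12-w₀L²x²/6-w₀x⁵/(120L))/EI = (20·8·(8/5)³/12-20·8²·(8/5)²/6-20·(8/5)⁵/(120·8))/20000 = -144064/5859375 m
Load 3 — applied couple M₀=2 kN·m at a=6 m (b=L-a=2):
  y_3 = M₀x²/(2EI)  [x≤a] = 2·(8/5)²/(2·20000) = 2/15625 m
Superposition: y = Σ y_i = 18602/1953125 m ≈ 0.009524 m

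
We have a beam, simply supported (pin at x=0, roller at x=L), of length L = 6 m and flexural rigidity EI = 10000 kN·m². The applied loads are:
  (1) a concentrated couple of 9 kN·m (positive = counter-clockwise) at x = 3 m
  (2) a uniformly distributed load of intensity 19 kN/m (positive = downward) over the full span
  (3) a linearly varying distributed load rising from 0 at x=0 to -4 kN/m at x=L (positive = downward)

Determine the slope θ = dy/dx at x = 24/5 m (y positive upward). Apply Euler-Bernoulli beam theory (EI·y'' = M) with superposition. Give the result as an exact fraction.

Load 1 — applied couple M₀=9 kN·m at a=3 m (b=L-a=3):
  θ_1 = (M₀x²/(2L)-M₀(x-a)+C₁)/EI  [x>a] with C₁=M₀(3b²-L²)/(6L)=-9/4 = (9·(24/5)²/(2·6)-9·((24/5)-3)+(-9/4))/10000 = -117/1000000 rad
Load 2 — uniform load w=19 kN/m over full span:
  θ_2 = -w(L³-6Lx²+4x³)/(24EI) = -19·(6³-6·6·(24/5)²+4·(24/5)³)/(24·10000) = 16929/1250000 rad
Load 3 — triangular load w₀=-4 kN/m (0→w₀ over full span):
  θ_3 = -w₀(7L⁴-30L²x²+15x⁴)/(360LEI) = -(-4)·(7·6⁴-30·6²·(24/5)²+15·(24/5)⁴)/(360·6·10000) = -2271/1562500 rad
Superposition: θ = Σ θ_i = 299319/25000000 rad ≈ 0.011973 rad

θ(24/5) = 299319/25000000 rad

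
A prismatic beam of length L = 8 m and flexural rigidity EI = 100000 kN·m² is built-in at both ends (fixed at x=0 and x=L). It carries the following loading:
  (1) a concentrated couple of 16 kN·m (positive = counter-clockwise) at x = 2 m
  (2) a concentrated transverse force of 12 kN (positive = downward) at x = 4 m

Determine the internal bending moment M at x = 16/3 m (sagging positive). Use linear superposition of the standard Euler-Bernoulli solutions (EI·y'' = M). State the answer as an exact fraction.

Load 1 — applied couple M₀=16 kN·m at a=2 m (b=L-a=6):
  M_1 = R_Ax - M_A - M₀  [x>a] with R_A=9/4, M_A=-3 = (9/4)·(16/3) - (-3) - 16 = -1 kN·m
Load 2 — point force P=12 kN at a=4 m (b=L-a=4):
  M_2 = Pa²(a+3b)(L-x)/L³ - Pa²b/L²  [x>a] = 12·4²·(4+3·4)·(8-(16/3))/8³ - 12·4²·4/8² = 4 kN·m
Superposition: M = Σ M_i = 3 kN·m ≈ 3.000000 kN·m

M(16/3) = 3 kN·m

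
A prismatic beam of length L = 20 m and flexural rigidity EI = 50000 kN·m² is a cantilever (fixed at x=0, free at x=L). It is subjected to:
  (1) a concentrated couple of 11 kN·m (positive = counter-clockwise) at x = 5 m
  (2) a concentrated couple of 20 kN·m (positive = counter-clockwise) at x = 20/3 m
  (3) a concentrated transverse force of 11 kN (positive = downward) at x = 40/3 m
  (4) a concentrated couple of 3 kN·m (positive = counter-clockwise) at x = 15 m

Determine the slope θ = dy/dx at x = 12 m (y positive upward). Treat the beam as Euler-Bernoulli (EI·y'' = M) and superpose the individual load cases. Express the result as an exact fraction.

Load 1 — applied couple M₀=11 kN·m at a=5 m (b=L-a=15):
  θ_1 = M₀a/EI  [x>a] = 11·5/50000 = 11/10000 rad
Load 2 — applied couple M₀=20 kN·m at a=20/3 m (b=L-a=40/3):
  θ_2 = M₀a/EI  [x>a] = 20·(20/3)/50000 = 1/375 rad
Load 3 — point force P=11 kN at a=40/3 m (b=L-a=20/3):
  θ_3 = -Px(2a-x)/(2EI)  [x≤a] = -11·12·(2·(40/3)-12)/(2·50000) = -121/6250 rad
Load 4 — applied couple M₀=3 kN·m at a=15 m (b=L-a=5):
  θ_4 = M₀x/EI  [x≤a] = 3·12/50000 = 9/12500 rad
Superposition: θ = Σ θ_i = -2231/150000 rad ≈ -0.014873 rad

θ(12) = -2231/150000 rad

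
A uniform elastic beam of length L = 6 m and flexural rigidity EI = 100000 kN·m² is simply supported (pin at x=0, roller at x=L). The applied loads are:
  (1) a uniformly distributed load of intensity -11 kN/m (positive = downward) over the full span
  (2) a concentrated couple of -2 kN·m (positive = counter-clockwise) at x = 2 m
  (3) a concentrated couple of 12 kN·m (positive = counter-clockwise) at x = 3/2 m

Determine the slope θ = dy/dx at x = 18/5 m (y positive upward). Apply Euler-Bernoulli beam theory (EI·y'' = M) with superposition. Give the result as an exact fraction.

Load 1 — uniform load w=-11 kN/m over full span:
  θ_1 = -w(L³-6Lx²+4x³)/(24EI) = -(-11)·(6³-6·6·(18/5)²+4·(18/5)³)/(24·100000) = -3663/12500000 rad
Load 2 — applied couple M₀=-2 kN·m at a=2 m (b=L-a=4):
  θ_2 = (M₀x²/(2L)-M₀(x-a)+C₁)/EI  [x>a] with C₁=M₀(3b²-L²)/(6L)=-2/3 = ((-2)·(18/5)²/(2·6)-(-2)·((18/5)-2)+(-2/3))/100000 = 7/1875000 rad
Load 3 — applied couple M₀=12 kN·m at a=3/2 m (b=L-a=9/2):
  θ_3 = (M₀x²/(2L)-M₀(x-a)+C₁)/EI  [x>a] with C₁=M₀(3b²-L²)/(6L)=33/4 = (12·(18/5)²/(2·6)-12·((18/5)-(3/2))+(33/4))/100000 = -399/10000000 rad
Superposition: θ = Σ θ_i = -49381/150000000 rad ≈ -0.000329 rad

θ(18/5) = -49381/150000000 rad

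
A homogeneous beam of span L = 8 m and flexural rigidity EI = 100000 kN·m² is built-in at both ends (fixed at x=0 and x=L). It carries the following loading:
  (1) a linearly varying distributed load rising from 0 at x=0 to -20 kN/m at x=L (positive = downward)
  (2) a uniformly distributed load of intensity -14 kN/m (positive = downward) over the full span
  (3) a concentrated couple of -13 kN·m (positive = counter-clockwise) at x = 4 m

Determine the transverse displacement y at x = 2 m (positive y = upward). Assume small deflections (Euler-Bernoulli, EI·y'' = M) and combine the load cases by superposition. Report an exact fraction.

Load 1 — triangular load w₀=-20 kN/m (0→w₀ over full span):
  y_1 = -w₀x²(L-x)²(x+2L)/(120LEI) = -(-20)·2²·(8-2)²·(2+2·8)/(120·8·100000) = 27/50000 m
Load 2 — uniform load w=-14 kN/m over full span:
  y_2 = -wx²(L-x)²/(24EI) = -(-14)·2²·(8-2)²/(24·100000) = 21/25000 m
Load 3 — applied couple M₀=-13 kN·m at a=4 m (b=L-a=4):
  y_3 = (R_Ax³/6 - M_Ax²/2)/EI  [x≤a] with R_A=-39/16, M_A=-13/4 = ((-39/16)·2³/6 - (-13/4)·2²/2)/100000 = 13/400000 m
Superposition: y = Σ y_i = 113/80000 m ≈ 0.001412 m

y(2) = 113/80000 m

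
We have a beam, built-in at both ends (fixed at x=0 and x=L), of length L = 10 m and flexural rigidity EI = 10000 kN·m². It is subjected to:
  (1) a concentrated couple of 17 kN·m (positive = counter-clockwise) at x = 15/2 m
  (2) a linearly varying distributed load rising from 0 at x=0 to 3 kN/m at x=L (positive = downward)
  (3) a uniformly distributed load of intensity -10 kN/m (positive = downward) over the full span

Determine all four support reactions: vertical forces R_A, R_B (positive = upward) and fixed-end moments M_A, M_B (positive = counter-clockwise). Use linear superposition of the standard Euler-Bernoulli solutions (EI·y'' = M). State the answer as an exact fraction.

Load 1 — applied couple M₀=17 kN·m at a=15/2 m (b=L-a=5/2):
  R_A = 6M₀ab/L³ = 6·17·(15/2)·(5/2)/10³ = 153/80 kN
  M_A = M₀b(2a-b)/L² = 17·(5/2)·(2·(15/2)-(5/2))/10² = 85/16 kN·m
  R_B = -6M₀ab/L³ = -6·17·(15/2)·(5/2)/10³ = -153/80 kN
  M_B = M₀a(2b-a)/L² = 17·(15/2)·(2·(5/2)-(15/2))/10² = -51/16 kN·m
Load 2 — triangular load w₀=3 kN/m (0→w₀ over full span):
  R_A = 3w₀L/20 = 3·3·10/20 = 9/2 kN
  M_A = w₀L²/30 = 3·10²/30 = 10 kN·m
  R_B = 7w₀L/20 = 7·3·10/20 = 21/2 kN
  M_B = -w₀L²/20 = -3·10²/20 = -15 kN·m
Load 3 — uniform load w=-10 kN/m over full span:
  R_A = wL/2 = (-10)·10/2 = -50 kN
  M_A = wL²/12 = (-10)·10²/12 = -250/3 kN·m
  R_B = wL/2 = (-10)·10/2 = -50 kN
  M_B = -wL²/12 = -(-10)·10²/12 = 250/3 kN·m
Superposition: R_A = -3487/80 kN, M_A = -3265/48 kN·m, R_B = -3313/80 kN, M_B = 3127/48 kN·m

R_A = -3487/80 kN, M_A = -3265/48 kN·m, R_B = -3313/80 kN, M_B = 3127/48 kN·m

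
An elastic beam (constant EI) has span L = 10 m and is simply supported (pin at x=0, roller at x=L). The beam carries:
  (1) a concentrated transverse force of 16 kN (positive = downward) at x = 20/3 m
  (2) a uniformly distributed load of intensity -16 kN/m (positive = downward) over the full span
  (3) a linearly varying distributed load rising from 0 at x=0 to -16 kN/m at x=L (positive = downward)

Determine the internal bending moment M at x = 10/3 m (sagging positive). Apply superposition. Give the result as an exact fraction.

M(10/3) = -19360/81 kN·m

Load 1 — point force P=16 kN at a=20/3 m (b=L-a=10/3):
  M_1 = Pbx/L  [x≤a] = 16·(10/3)·(10/3)/10 = 160/9 kN·m
Load 2 — uniform load w=-16 kN/m over full span:
  M_2 = wx(L-x)/2 = (-16)·(10/3)·(10-(10/3))/2 = -1600/9 kN·m
Load 3 — triangular load w₀=-16 kN/m (0→w₀ over full span):
  M_3 = w₀Lx/6 - w₀x³/(6L) = (-16)·10·(10/3)/6 - (-16)·(10/3)³/(6·10) = -6400/81 kN·m
Superposition: M = Σ M_i = -19360/81 kN·m ≈ -239.012346 kN·m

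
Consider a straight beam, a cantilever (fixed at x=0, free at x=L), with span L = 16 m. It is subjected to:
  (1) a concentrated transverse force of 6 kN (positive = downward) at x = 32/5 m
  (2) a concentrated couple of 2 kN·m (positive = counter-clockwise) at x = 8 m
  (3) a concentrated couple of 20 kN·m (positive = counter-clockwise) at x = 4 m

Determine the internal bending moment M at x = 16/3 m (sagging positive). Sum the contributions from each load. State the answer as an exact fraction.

M(16/3) = -22/5 kN·m

Load 1 — point force P=6 kN at a=32/5 m (b=L-a=48/5):
  M_1 = -P(a-x)  [x≤a] = -6·((32/5)-(16/3)) = -32/5 kN·m
Load 2 — applied couple M₀=2 kN·m at a=8 m (b=L-a=8):
  M_2 = M₀  [x≤a] = 2 = 2 kN·m
Load 3 — applied couple M₀=20 kN·m at a=4 m (b=L-a=12):
  M_3 = 0  [x>a] = 0 kN·m
Superposition: M = Σ M_i = -22/5 kN·m ≈ -4.400000 kN·m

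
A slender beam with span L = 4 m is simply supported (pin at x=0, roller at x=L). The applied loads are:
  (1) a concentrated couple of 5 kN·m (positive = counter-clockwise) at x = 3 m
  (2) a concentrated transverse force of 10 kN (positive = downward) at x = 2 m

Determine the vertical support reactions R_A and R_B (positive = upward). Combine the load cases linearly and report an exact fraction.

R_A = 25/4 kN, R_B = 15/4 kN

Load 1 — applied couple M₀=5 kN·m at a=3 m (b=L-a=1):
  R_A = M₀/L = 5/4 kN
  R_B = -M₀/L = -5/4 kN
Load 2 — point force P=10 kN at a=2 m (b=L-a=2):
  R_A = Pb/L = 10·2/4 = 5 kN
  R_B = Pa/L = 10·2/4 = 5 kN
Superposition: R_A = 25/4 kN, R_B = 15/4 kN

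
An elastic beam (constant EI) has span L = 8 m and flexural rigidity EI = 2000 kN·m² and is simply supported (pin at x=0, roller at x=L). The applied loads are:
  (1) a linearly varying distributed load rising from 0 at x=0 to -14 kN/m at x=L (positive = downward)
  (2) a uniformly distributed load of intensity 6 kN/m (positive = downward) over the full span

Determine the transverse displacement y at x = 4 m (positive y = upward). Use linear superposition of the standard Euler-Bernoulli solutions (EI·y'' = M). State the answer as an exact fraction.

Load 1 — triangular load w₀=-14 kN/m (0→w₀ over full span):
  y_1 = -w₀x(7L⁴-10L²x²+3x⁴)/(360LEI) = -(-14)·4·(7·8⁴-10·8²·4²+3·4⁴)/(360·8·2000) = 14/75 m
Load 2 — uniform load w=6 kN/m over full span:
  y_2 = -wx(L³-2Lx²+x³)/(24EI) = -6·4·(8³-2·8·4²+4³)/(24·2000) = -4/25 m
Superposition: y = Σ y_i = 2/75 m ≈ 0.026667 m

y(4) = 2/75 m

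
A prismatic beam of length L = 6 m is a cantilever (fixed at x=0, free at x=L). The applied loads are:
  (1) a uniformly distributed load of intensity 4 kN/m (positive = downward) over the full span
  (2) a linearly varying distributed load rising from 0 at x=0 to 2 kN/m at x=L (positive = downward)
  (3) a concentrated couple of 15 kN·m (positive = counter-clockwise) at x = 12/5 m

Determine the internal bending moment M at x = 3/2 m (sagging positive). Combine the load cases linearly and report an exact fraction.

Load 1 — uniform load w=4 kN/m over full span:
  M_1 = -w(L-x)²/2 = -4·(6-(3/2))²/2 = -81/2 kN·m
Load 2 — triangular load w₀=2 kN/m (0→w₀ over full span):
  M_2 = w₀Lx/2 - w₀L²/3 - w₀x³/(6L) = 2·6·(3/2)/2 - 2·6²/3 - 2·(3/2)³/(6·6) = -243/16 kN·m
Load 3 — applied couple M₀=15 kN·m at a=12/5 m (b=L-a=18/5):
  M_3 = M₀  [x≤a] = 15 = 15 kN·m
Superposition: M = Σ M_i = -651/16 kN·m ≈ -40.687500 kN·m

M(3/2) = -651/16 kN·m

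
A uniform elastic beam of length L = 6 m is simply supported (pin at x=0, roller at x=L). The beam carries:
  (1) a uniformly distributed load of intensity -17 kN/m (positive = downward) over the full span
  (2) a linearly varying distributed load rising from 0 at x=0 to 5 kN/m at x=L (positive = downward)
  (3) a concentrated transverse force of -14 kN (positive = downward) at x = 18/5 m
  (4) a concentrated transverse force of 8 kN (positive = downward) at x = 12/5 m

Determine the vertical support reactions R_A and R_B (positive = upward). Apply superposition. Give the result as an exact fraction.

R_A = -234/5 kN, R_B = -231/5 kN

Load 1 — uniform load w=-17 kN/m over full span:
  R_A = wL/2 = (-17)·6/2 = -51 kN
  R_B = wL/2 = (-17)·6/2 = -51 kN
Load 2 — triangular load w₀=5 kN/m (0→w₀ over full span):
  R_A = w₀L/6 = 5·6/6 = 5 kN
  R_B = w₀L/3 = 5·6/3 = 10 kN
Load 3 — point force P=-14 kN at a=18/5 m (b=L-a=12/5):
  R_A = Pb/L = (-14)·(12/5)/6 = -28/5 kN
  R_B = Pa/L = (-14)·(18/5)/6 = -42/5 kN
Load 4 — point force P=8 kN at a=12/5 m (b=L-a=18/5):
  R_A = Pb/L = 8·(18/5)/6 = 24/5 kN
  R_B = Pa/L = 8·(12/5)/6 = 16/5 kN
Superposition: R_A = -234/5 kN, R_B = -231/5 kN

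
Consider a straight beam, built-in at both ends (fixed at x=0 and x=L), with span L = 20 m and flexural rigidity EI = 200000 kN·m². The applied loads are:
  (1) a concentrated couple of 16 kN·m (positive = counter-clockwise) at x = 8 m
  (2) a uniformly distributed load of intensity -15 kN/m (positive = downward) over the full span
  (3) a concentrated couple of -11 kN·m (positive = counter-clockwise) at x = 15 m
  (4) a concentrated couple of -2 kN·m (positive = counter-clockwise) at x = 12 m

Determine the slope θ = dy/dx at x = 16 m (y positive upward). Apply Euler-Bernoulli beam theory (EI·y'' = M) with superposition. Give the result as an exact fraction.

θ(16) = -61541/12500000 rad

Load 1 — applied couple M₀=16 kN·m at a=8 m (b=L-a=12):
  θ_1 = (R_Ax²/2 - M_Ax - M₀(x-a))/EI  [x>a] with R_A=144/125, M_A=48/25 = ((144/125)·16²/2 - (48/25)·16 - 16·(16-8))/200000 = -22/390625 rad
Load 2 — uniform load w=-15 kN/m over full span:
  θ_2 = -wx(L-x)(L-2x)/(12EI) = -(-15)·16·(20-16)·(20-2·16)/(12·200000) = -3/625 rad
Load 3 — applied couple M₀=-11 kN·m at a=15 m (b=L-a=5):
  θ_3 = (R_Ax²/2 - M_Ax - M₀(x-a))/EI  [x>a] with R_A=-99/160, M_A=-55/16 = ((-99/160)·16²/2 - (-55/16)·16 - (-11)·(16-15))/200000 = -33/500000 rad
Load 4 — applied couple M₀=-2 kN·m at a=12 m (b=L-a=8):
  θ_4 = (R_Ax²/2 - M_Ax - M₀(x-a))/EI  [x>a] with R_A=-18/125, M_A=-16/25 = ((-18/125)·16²/2 - (-16/25)·16 - (-2)·(16-12))/200000 = -3/3125000 rad
Superposition: θ = Σ θ_i = -61541/12500000 rad ≈ -0.004923 rad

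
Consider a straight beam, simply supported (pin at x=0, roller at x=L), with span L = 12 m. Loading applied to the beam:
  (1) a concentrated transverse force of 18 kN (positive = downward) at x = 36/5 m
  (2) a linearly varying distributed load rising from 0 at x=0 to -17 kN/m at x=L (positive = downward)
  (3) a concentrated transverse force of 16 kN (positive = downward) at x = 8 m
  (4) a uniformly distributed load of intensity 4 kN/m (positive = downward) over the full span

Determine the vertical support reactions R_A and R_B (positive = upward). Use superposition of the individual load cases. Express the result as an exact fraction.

R_A = 38/15 kN, R_B = -338/15 kN

Load 1 — point force P=18 kN at a=36/5 m (b=L-a=24/5):
  R_A = Pb/L = 18·(24/5)/12 = 36/5 kN
  R_B = Pa/L = 18·(36/5)/12 = 54/5 kN
Load 2 — triangular load w₀=-17 kN/m (0→w₀ over full span):
  R_A = w₀L/6 = (-17)·12/6 = -34 kN
  R_B = w₀L/3 = (-17)·12/3 = -68 kN
Load 3 — point force P=16 kN at a=8 m (b=L-a=4):
  R_A = Pb/L = 16·4/12 = 16/3 kN
  R_B = Pa/L = 16·8/12 = 32/3 kN
Load 4 — uniform load w=4 kN/m over full span:
  R_A = wL/2 = 4·12/2 = 24 kN
  R_B = wL/2 = 4·12/2 = 24 kN
Superposition: R_A = 38/15 kN, R_B = -338/15 kN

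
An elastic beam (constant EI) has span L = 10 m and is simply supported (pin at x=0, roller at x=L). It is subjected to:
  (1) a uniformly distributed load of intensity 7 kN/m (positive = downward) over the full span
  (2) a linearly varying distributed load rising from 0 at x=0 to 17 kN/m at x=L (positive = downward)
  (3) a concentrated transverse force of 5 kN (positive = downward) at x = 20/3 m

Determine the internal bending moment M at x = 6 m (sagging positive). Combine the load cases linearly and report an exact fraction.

Load 1 — uniform load w=7 kN/m over full span:
  M_1 = wx(L-x)/2 = 7·6·(10-6)/2 = 84 kN·m
Load 2 — triangular load w₀=17 kN/m (0→w₀ over full span):
  M_2 = w₀Lx/6 - w₀x³/(6L) = 17·10·6/6 - 17·6³/(6·10) = 544/5 kN·m
Load 3 — point force P=5 kN at a=20/3 m (b=L-a=10/3):
  M_3 = Pbx/L  [x≤a] = 5·(10/3)·6/10 = 10 kN·m
Superposition: M = Σ M_i = 1014/5 kN·m ≈ 202.800000 kN·m

M(6) = 1014/5 kN·m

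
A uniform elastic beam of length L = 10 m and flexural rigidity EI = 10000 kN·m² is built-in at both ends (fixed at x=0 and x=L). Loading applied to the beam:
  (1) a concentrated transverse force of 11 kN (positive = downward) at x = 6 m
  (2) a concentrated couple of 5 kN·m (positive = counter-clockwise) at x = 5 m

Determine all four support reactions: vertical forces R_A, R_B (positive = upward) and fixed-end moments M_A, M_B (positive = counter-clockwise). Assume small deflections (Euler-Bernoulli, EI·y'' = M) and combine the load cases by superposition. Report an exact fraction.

R_A = 2311/500 kN, M_A = 1181/100 kN·m, R_B = 3189/500 kN, M_B = -1459/100 kN·m

Load 1 — point force P=11 kN at a=6 m (b=L-a=4):
  R_A = Pb²(3a+b)/L³ = 11·4²·(3·6+4)/10³ = 484/125 kN
  M_A = Pab²/L² = 11·6·4²/10² = 264/25 kN·m
  R_B = Pa²(a+3b)/L³ = 11·6²·(6+3·4)/10³ = 891/125 kN
  M_B = -Pa²b/L² = -11·6²·4/10² = -396/25 kN·m
Load 2 — applied couple M₀=5 kN·m at a=5 m (b=L-a=5):
  R_A = 6M₀ab/L³ = 6·5·5·5/10³ = 3/4 kN
  M_A = M₀b(2a-b)/L² = 5·5·(2·5-5)/10² = 5/4 kN·m
  R_B = -6M₀ab/L³ = -6·5·5·5/10³ = -3/4 kN
  M_B = M₀a(2b-a)/L² = 5·5·(2·5-5)/10² = 5/4 kN·m
Superposition: R_A = 2311/500 kN, M_A = 1181/100 kN·m, R_B = 3189/500 kN, M_B = -1459/100 kN·m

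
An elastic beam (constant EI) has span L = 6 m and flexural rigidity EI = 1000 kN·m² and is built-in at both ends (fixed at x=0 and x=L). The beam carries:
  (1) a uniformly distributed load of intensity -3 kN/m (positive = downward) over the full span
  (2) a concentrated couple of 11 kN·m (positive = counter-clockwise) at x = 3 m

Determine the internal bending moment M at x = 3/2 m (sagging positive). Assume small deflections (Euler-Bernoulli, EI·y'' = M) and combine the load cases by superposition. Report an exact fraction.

Load 1 — uniform load w=-3 kN/m over full span:
  M_1 = wLx/2 - wL²/12 - wx²/2 = (-3)·6·(3/2)/2 - (-3)·6²/12 - (-3)·(3/2)²/2 = -9/8 kN·m
Load 2 — applied couple M₀=11 kN·m at a=3 m (b=L-a=3):
  M_2 = R_Ax - M_A  [x≤a] with R_A=11/4, M_A=11/4 = (11/4)·(3/2) - (11/4) = 11/8 kN·m
Superposition: M = Σ M_i = 1/4 kN·m ≈ 0.250000 kN·m

M(3/2) = 1/4 kN·m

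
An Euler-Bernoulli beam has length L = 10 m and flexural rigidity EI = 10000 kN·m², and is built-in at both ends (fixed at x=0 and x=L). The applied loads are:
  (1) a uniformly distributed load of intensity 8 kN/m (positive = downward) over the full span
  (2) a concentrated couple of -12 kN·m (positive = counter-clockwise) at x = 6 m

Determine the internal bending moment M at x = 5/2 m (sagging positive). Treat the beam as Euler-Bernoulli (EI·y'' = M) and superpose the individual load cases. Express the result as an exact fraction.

Load 1 — uniform load w=8 kN/m over full span:
  M_1 = wLx/2 - wL²/12 - wx²/2 = 8·10·(5/2)/2 - 8·10²/12 - 8·(5/2)²/2 = 25/3 kN·m
Load 2 — applied couple M₀=-12 kN·m at a=6 m (b=L-a=4):
  M_2 = R_Ax - M_A  [x≤a] with R_A=-216/125, M_A=-96/25 = (-216/125)·(5/2) - (-96/25) = -12/25 kN·m
Superposition: M = Σ M_i = 589/75 kN·m ≈ 7.853333 kN·m

M(5/2) = 589/75 kN·m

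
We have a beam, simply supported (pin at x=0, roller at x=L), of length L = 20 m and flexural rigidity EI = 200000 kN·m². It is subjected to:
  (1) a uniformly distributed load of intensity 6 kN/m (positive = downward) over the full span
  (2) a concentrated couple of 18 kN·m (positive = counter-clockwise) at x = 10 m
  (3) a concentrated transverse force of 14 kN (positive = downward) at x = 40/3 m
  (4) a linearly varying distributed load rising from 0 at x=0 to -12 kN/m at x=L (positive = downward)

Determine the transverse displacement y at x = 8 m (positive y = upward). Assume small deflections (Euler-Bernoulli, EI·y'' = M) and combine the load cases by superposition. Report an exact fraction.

Load 1 — uniform load w=6 kN/m over full span:
  y_1 = -wx(L³-2Lx²+x³)/(24EI) = -6·8·(20³-2·20·8²+8³)/(24·200000) = -186/3125 m
Load 2 — applied couple M₀=18 kN·m at a=10 m (b=L-a=10):
  y_2 = (M₀x³/(6L)+C₁x)/EI  [x≤a] with C₁=M₀(3b²-L²)/(6L)=-15 = (18·8³/(6·20)+(-15)·8)/200000 = -27/125000 m
Load 3 — point force P=14 kN at a=40/3 m (b=L-a=20/3):
  y_3 = -Pbx(L²-b²-x²)/(6LEI)  [x≤a] = -14·(20/3)·8·(20²-(20/3)²-8²)/(6·20·200000) = -2296/253125 m
Load 4 — triangular load w₀=-12 kN/m (0→w₀ over full span):
  y_4 = -w₀x(7L⁴-10L²x²+3x⁴)/(360LEI) = -(-12)·8·(7·20⁴-10·20²·8²+3·8⁴)/(360·20·200000) = 4564/78125 m
Superposition: y = Σ y_i = -525863/50625000 m ≈ -0.010387 m

y(8) = -525863/50625000 m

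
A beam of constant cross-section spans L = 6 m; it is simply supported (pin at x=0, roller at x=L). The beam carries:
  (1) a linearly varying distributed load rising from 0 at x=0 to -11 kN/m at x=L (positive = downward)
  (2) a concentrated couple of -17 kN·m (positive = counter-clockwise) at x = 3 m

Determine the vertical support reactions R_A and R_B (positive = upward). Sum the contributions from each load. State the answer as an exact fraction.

R_A = -83/6 kN, R_B = -115/6 kN

Load 1 — triangular load w₀=-11 kN/m (0→w₀ over full span):
  R_A = w₀L/6 = (-11)·6/6 = -11 kN
  R_B = w₀L/3 = (-11)·6/3 = -22 kN
Load 2 — applied couple M₀=-17 kN·m at a=3 m (b=L-a=3):
  R_A = M₀/L = (-17)/6 = -17/6 kN
  R_B = -M₀/L = -(-17)/6 = 17/6 kN
Superposition: R_A = -83/6 kN, R_B = -115/6 kN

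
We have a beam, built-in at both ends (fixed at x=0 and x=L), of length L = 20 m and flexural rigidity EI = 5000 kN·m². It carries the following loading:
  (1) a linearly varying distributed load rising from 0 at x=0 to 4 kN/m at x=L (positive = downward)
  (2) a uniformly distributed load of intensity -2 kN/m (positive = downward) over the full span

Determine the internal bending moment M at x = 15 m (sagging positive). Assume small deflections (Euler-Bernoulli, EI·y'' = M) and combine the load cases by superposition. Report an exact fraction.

M(15) = 35/6 kN·m

Load 1 — triangular load w₀=4 kN/m (0→w₀ over full span):
  M_1 = 3w₀Lx/20 - w₀L²/30 - w₀x³/(6L) = 3·4·20·15/20 - 4·20²/30 - 4·15³/(6·20) = 85/6 kN·m
Load 2 — uniform load w=-2 kN/m over full span:
  M_2 = wLx/2 - wL²/12 - wx²/2 = (-2)·20·15/2 - (-2)·20²/12 - (-2)·15²/2 = -25/3 kN·m
Superposition: M = Σ M_i = 35/6 kN·m ≈ 5.833333 kN·m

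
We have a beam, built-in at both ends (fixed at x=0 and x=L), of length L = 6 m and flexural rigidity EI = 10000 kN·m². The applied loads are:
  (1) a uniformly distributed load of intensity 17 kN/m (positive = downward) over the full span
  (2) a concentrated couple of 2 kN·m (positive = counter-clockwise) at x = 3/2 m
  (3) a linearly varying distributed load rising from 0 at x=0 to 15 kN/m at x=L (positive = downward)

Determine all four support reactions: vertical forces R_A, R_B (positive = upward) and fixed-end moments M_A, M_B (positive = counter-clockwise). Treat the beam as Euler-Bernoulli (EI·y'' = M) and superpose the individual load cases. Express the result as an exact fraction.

R_A = 519/8 kN, M_A = 549/8 kN·m, R_B = 657/8 kN, M_B = -619/8 kN·m

Load 1 — uniform load w=17 kN/m over full span:
  R_A = wL/2 = 17·6/2 = 51 kN
  M_A = wL²/12 = 17·6²/12 = 51 kN·m
  R_B = wL/2 = 17·6/2 = 51 kN
  M_B = -wL²/12 = -17·6²/12 = -51 kN·m
Load 2 — applied couple M₀=2 kN·m at a=3/2 m (b=L-a=9/2):
  R_A = 6M₀ab/L³ = 6·2·(3/2)·(9/2)/6³ = 3/8 kN
  M_A = M₀b(2a-b)/L² = 2·(9/2)·(2·(3/2)-(9/2))/6² = -3/8 kN·m
  R_B = -6M₀ab/L³ = -6·2·(3/2)·(9/2)/6³ = -3/8 kN
  M_B = M₀a(2b-a)/L² = 2·(3/2)·(2·(9/2)-(3/2))/6² = 5/8 kN·m
Load 3 — triangular load w₀=15 kN/m (0→w₀ over full span):
  R_A = 3w₀L/20 = 3·15·6/20 = 27/2 kN
  M_A = w₀L²/30 = 15·6²/30 = 18 kN·m
  R_B = 7w₀L/20 = 7·15·6/20 = 63/2 kN
  M_B = -w₀L²/20 = -15·6²/20 = -27 kN·m
Superposition: R_A = 519/8 kN, M_A = 549/8 kN·m, R_B = 657/8 kN, M_B = -619/8 kN·m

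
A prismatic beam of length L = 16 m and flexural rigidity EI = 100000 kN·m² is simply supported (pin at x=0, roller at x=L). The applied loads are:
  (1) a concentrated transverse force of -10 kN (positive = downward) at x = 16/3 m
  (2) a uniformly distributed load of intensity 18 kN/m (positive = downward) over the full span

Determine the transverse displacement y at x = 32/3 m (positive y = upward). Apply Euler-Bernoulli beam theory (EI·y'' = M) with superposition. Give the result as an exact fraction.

Load 1 — point force P=-10 kN at a=16/3 m (b=L-a=32/3):
  y_1 = -Pa(L-x)(2Lx-a²-x²)/(6LEI)  [x>a] = -(-10)·(16/3)·(16-(32/3))·(2·16·(32/3)-(16/3)²-(32/3)²)/(6·16·100000) = 896/151875 m
Load 2 — uniform load w=18 kN/m over full span:
  y_2 = -wx(L³-2Lx²+x³)/(24EI) = -18·(32/3)·(16³-2·16·(32/3)²+(32/3)³)/(24·100000) = -11264/84375 m
Superposition: y = Σ y_i = -96896/759375 m ≈ -0.127600 m

y(32/3) = -96896/759375 m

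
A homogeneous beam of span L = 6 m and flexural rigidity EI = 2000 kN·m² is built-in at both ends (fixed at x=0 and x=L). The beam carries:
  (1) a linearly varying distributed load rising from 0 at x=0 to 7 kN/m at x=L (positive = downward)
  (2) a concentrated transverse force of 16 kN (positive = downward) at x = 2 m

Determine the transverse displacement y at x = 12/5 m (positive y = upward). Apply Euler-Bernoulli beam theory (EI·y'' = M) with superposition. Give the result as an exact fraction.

y(12/5) = -23706/1953125 m

Load 1 — triangular load w₀=7 kN/m (0→w₀ over full span):
  y_1 = -w₀x²(L-x)²(x+2L)/(120LEI) = -7·(12/5)²·(6-(12/5))²·((12/5)+2·6)/(120·6·2000) = -10206/1953125 m
Load 2 — point force P=16 kN at a=2 m (b=L-a=4):
  y_2 = -Pa²(L-x)²(3bL-(3b+a)(L-x))/(6L³EI)  [x>a] = -16·2²·(6-(12/5))²·(3·4·6-(3·4+2)·(6-(12/5)))/(6·6³·2000) = -108/15625 m
Superposition: y = Σ y_i = -23706/1953125 m ≈ -0.012137 m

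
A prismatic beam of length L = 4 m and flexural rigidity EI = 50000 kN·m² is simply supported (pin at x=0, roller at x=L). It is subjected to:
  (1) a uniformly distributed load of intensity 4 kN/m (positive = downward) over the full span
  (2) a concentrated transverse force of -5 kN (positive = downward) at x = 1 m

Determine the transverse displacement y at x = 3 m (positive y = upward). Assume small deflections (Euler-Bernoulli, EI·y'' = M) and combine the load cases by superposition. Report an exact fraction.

y(3) = -79/600000 m

Load 1 — uniform load w=4 kN/m over full span:
  y_1 = -wx(L³-2Lx²+x³)/(24EI) = -4·3·(4³-2·4·3²+3³)/(24·50000) = -19/100000 m
Load 2 — point force P=-5 kN at a=1 m (b=L-a=3):
  y_2 = -Pa(L-x)(2Lx-a²-x²)/(6LEI)  [x>a] = -(-5)·1·(4-3)·(2·4·3-1²-3²)/(6·4·50000) = 7/120000 m
Superposition: y = Σ y_i = -79/600000 m ≈ -0.000132 m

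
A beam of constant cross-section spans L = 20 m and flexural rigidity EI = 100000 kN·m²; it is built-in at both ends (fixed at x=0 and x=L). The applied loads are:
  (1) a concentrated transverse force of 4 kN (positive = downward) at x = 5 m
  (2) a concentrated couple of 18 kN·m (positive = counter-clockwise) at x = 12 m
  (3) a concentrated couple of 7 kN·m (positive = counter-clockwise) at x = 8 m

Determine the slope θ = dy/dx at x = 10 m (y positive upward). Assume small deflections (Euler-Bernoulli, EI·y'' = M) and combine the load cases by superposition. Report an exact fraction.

Load 1 — point force P=4 kN at a=5 m (b=L-a=15):
  θ_1 = Pa²(L-x)(2bL-(3b+a)(L-x))/(2L³EI)  [x>a] = 4·5²·(20-10)·(2·15·20-(3·15+5)·(20-10))/(2·20³·100000) = 1/16000 rad
Load 2 — applied couple M₀=18 kN·m at a=12 m (b=L-a=8):
  θ_2 = (R_Ax²/2 - M_Ax)/EI  [x≤a] with R_A=162/125, M_A=144/25 = ((162/125)·10²/2 - (144/25)·10)/100000 = 9/125000 rad
Load 3 — applied couple M₀=7 kN·m at a=8 m (b=L-a=12):
  θ_3 = (R_Ax²/2 - M_Ax - M₀(x-a))/EI  [x>a] with R_A=63/125, M_A=21/25 = ((63/125)·10²/2 - (21/25)·10 - 7·(10-8))/100000 = 7/250000 rad
Superposition: θ = Σ θ_i = 13/80000 rad ≈ 0.000162 rad

θ(10) = 13/80000 rad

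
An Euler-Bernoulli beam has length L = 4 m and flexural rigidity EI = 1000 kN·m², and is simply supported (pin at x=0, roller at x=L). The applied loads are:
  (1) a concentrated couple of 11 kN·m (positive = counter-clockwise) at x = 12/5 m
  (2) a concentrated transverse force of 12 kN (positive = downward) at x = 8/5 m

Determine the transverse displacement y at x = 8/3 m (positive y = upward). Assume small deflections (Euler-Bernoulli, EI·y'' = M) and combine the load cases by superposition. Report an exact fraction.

y(8/3) = -18109/1265625 m

Load 1 — applied couple M₀=11 kN·m at a=12/5 m (b=L-a=8/5):
  y_1 = (M₀x³/(6L)-M₀(x-a)²/2+C₁x)/EI  [x>a] with C₁=M₀(3b²-L²)/(6L)=-286/75 = (11·(8/3)³/(6·4)-11·((8/3)-(12/5))²/2+(-286/75)·(8/3))/1000 = -473/253125 m
Load 2 — point force P=12 kN at a=8/5 m (b=L-a=12/5):
  y_2 = -Pa(L-x)(2Lx-a²-x²)/(6LEI)  [x>a] = -12·(8/5)·(4-(8/3))·(2·4·(8/3)-(8/5)²-(8/3)²)/(6·4·1000) = -5248/421875 m
Superposition: y = Σ y_i = -18109/1265625 m ≈ -0.014308 m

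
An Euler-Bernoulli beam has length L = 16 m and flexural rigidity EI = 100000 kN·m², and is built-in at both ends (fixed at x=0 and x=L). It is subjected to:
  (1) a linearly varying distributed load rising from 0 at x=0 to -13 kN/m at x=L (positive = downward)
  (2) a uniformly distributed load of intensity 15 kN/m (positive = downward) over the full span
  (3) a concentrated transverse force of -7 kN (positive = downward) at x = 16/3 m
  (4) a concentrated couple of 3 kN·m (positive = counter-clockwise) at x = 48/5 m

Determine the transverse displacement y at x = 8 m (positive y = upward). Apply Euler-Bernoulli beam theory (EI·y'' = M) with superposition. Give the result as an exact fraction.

y(8) = -85286/6328125 m

Load 1 — triangular load w₀=-13 kN/m (0→w₀ over full span):
  y_1 = -w₀x²(L-x)²(x+2L)/(120LEI) = -(-13)·8²·(16-8)²·(8+2·16)/(120·16·100000) = 104/9375 m
Load 2 — uniform load w=15 kN/m over full span:
  y_2 = -wx²(L-x)²/(24EI) = -15·8²·(16-8)²/(24·100000) = -16/625 m
Load 3 — point force P=-7 kN at a=16/3 m (b=L-a=32/3):
  y_3 = -Pa²(L-x)²(3bL-(3b+a)(L-x))/(6L³EI)  [x>a] = -(-7)·(16/3)²·(16-8)²·(3·(32/3)·16-(3·(32/3)+(16/3))·(16-8))/(6·16³·100000) = 56/50625 m
Load 4 — applied couple M₀=3 kN·m at a=48/5 m (b=L-a=32/5):
  y_4 = (R_Ax³/6 - M_Ax²/2)/EI  [x≤a] with R_A=27/100, M_A=24/25 = ((27/100)·8³/6 - (24/25)·8²/2)/100000 = -6/78125 m
Superposition: y = Σ y_i = -85286/6328125 m ≈ -0.013477 m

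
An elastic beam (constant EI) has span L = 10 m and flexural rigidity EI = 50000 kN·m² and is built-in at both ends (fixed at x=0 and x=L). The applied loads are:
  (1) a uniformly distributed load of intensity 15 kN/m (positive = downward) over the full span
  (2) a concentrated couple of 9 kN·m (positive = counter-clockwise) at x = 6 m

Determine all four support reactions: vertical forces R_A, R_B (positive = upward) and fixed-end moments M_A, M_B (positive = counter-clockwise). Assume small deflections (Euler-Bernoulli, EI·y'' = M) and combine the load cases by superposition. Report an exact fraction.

R_A = 9537/125 kN, M_A = 3197/25 kN·m, R_B = 9213/125 kN, M_B = -3098/25 kN·m

Load 1 — uniform load w=15 kN/m over full span:
  R_A = wL/2 = 15·10/2 = 75 kN
  M_A = wL²/12 = 15·10²/12 = 125 kN·m
  R_B = wL/2 = 15·10/2 = 75 kN
  M_B = -wL²/12 = -15·10²/12 = -125 kN·m
Load 2 — applied couple M₀=9 kN·m at a=6 m (b=L-a=4):
  R_A = 6M₀ab/L³ = 6·9·6·4/10³ = 162/125 kN
  M_A = M₀b(2a-b)/L² = 9·4·(2·6-4)/10² = 72/25 kN·m
  R_B = -6M₀ab/L³ = -6·9·6·4/10³ = -162/125 kN
  M_B = M₀a(2b-a)/L² = 9·6·(2·4-6)/10² = 27/25 kN·m
Superposition: R_A = 9537/125 kN, M_A = 3197/25 kN·m, R_B = 9213/125 kN, M_B = -3098/25 kN·m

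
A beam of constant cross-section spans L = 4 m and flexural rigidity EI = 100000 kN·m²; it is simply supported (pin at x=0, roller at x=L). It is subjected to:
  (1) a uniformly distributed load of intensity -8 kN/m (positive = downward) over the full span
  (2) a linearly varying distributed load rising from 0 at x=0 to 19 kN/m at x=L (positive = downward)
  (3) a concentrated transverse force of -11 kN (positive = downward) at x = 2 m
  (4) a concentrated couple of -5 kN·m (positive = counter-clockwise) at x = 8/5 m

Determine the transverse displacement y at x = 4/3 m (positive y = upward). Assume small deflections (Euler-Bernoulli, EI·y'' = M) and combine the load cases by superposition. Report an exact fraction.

Load 1 — uniform load w=-8 kN/m over full span:
  y_1 = -wx(L³-2Lx²+x³)/(24EI) = -(-8)·(4/3)·(4³-2·4·(4/3)²+(4/3)³)/(24·100000) = 176/759375 m
Load 2 — triangular load w₀=19 kN/m (0→w₀ over full span):
  y_2 = -w₀x(7L⁴-10L²x²+3x⁴)/(360LEI) = -19·(4/3)·(7·4⁴-10·4²·(4/3)²+3·(4/3)⁴)/(360·4·100000) = -608/2278125 m
Load 3 — point force P=-11 kN at a=2 m (b=L-a=2):
  y_3 = -Pbx(L²-b²-x²)/(6LEI)  [x≤a] = -(-11)·2·(4/3)·(4²-2²-(4/3)²)/(6·4·100000) = 253/2025000 m
Load 4 — applied couple M₀=-5 kN·m at a=8/5 m (b=L-a=12/5):
  y_4 = (M₀x³/(6L)+C₁x)/EI  [x≤a] with C₁=M₀(3b²-L²)/(6L)=-4/15 = ((-5)·(4/3)³/(6·4)+(-4/15)·(4/3))/100000 = -43/5062500 m
Superposition: y = Σ y_i = 7411/91125000 m ≈ 0.000081 m

y(4/3) = 7411/91125000 m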